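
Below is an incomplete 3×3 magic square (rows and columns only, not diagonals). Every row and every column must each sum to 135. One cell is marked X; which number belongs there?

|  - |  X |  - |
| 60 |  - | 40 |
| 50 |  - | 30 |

Row 2 needs 135; the known cells sum to 100, so (2,2) = 35.
From row 3, 135 − (50 + 30) gives (3,2) = 55.
Column 1 must total 135; the given cells sum to 110, so (1,1) = 25.
Column 2 needs 135; the known cells sum to 90, so (1,2) = 45.

45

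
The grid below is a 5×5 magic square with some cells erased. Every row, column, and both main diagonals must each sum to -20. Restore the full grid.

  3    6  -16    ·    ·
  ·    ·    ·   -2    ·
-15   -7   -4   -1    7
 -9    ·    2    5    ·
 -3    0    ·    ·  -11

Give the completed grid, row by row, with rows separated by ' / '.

Column 1: 3 + (-15) + (-9) + (-3) + ? = -20, so (2,1) = 4.
Main diagonal: 3 + (-4) + 5 + (-11) + ? = -20, so (2,2) = -13.
Column 2 needs -20; the known cells sum to -14, so (4,2) = -6.
Anti-diagonal needs -20; the known cells sum to -15, so (1,5) = -5.
Row 1 needs -20; the known cells sum to -12, so (1,4) = -8.
The remaining cell in row 4 is (4,5) = -20 − (-8) = -12.
The remaining cell in column 4 is (5,4) = -20 − (-6) = -14.
Column 5: -5 + 7 + (-12) + (-11) + ? = -20, so (2,5) = 1.
Using row 2: 4 + (-13) + (-2) + 1 + ? → (2,3) = -20 − (-10) = -10.
Row 5 must total -20; the given cells sum to -28, so (5,3) = 8.

3 6 -16 -8 -5 / 4 -13 -10 -2 1 / -15 -7 -4 -1 7 / -9 -6 2 5 -12 / -3 0 8 -14 -11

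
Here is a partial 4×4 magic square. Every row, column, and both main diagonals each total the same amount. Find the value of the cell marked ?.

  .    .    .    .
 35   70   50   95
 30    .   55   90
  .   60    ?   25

80

Row 2 is complete and sums to 250; that is the magic constant.
Row 3: 30 + 55 + 90 + ? = 250, so (3,2) = 75.
Using column 2: 70 + 75 + 60 + ? → (1,2) = 250 − 205 = 45.
The remaining cell in column 4 is (1,4) = 250 − 210 = 40.
From main diagonal, 250 − (70 + 55 + 25) gives (1,1) = 100.
Using anti-diagonal: 40 + 50 + 75 + ? → (4,1) = 250 − 165 = 85.
The remaining cell in row 1 is (1,3) = 250 − 185 = 65.
Row 4 needs 250; the known cells sum to 170, so (4,3) = 80.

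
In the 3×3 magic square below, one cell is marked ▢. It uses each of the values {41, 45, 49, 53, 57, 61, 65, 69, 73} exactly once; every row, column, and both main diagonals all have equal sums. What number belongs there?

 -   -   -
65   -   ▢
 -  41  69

The 9 entries sum to 513, so each line sums to 513/3 = 171.
Row 3: 41 + 69 + ? = 171, so (3,1) = 61.
From column 1, 171 − (65 + 61) gives (1,1) = 45.
Using main diagonal: 45 + 69 + ? → (2,2) = 171 − 114 = 57.
Using anti-diagonal: 57 + 61 + ? → (1,3) = 171 − 118 = 53.
From row 1, 171 − (45 + 53) gives (1,2) = 73.
Row 2 needs 171; the known cells sum to 122, so (2,3) = 49.

49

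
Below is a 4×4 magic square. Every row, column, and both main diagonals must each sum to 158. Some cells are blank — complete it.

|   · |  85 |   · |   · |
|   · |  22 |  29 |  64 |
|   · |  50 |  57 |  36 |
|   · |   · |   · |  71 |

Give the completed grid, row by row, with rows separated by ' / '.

8 85 78 -13 / 43 22 29 64 / 15 50 57 36 / 92 1 -6 71

Row 2 must total 158; the given cells sum to 115, so (2,1) = 43.
Using row 3: 50 + 57 + 36 + ? → (3,1) = 158 − 143 = 15.
Column 2 needs 158; the known cells sum to 157, so (4,2) = 1.
The remaining cell in column 4 is (1,4) = 158 − 171 = -13.
Main diagonal: 22 + 57 + 71 + ? = 158, so (1,1) = 8.
Using anti-diagonal: -13 + 29 + 50 + ? → (4,1) = 158 − 66 = 92.
The remaining cell in row 1 is (1,3) = 158 − 80 = 78.
Row 4 needs 158; the known cells sum to 164, so (4,3) = -6.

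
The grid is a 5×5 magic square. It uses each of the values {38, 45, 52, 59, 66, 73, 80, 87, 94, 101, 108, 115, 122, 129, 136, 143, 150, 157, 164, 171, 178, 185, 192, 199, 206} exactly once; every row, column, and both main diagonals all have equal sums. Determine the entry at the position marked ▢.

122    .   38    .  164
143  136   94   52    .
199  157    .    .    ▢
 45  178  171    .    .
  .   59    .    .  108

The 25 entries sum to 3050, so each line sums to 3050/5 = 610.
From row 2, 610 − (143 + 136 + 94 + 52) gives (2,5) = 185.
Column 1 needs 610; the known cells sum to 509, so (5,1) = 101.
From column 2, 610 − (136 + 157 + 178 + 59) gives (1,2) = 80.
Anti-diagonal: 164 + 52 + 178 + 101 + ? = 610, so (3,3) = 115.
Using row 1: 122 + 80 + 38 + 164 + ? → (1,4) = 610 − 404 = 206.
Column 3 needs 610; the known cells sum to 418, so (5,3) = 192.
Using main diagonal: 122 + 136 + 115 + 108 + ? → (4,4) = 610 − 481 = 129.
Using row 4: 45 + 178 + 171 + 129 + ? → (4,5) = 610 − 523 = 87.
Row 5 needs 610; the known cells sum to 460, so (5,4) = 150.
Using column 4: 206 + 52 + 129 + 150 + ? → (3,4) = 610 − 537 = 73.
Column 5 must total 610; the given cells sum to 544, so (3,5) = 66.

66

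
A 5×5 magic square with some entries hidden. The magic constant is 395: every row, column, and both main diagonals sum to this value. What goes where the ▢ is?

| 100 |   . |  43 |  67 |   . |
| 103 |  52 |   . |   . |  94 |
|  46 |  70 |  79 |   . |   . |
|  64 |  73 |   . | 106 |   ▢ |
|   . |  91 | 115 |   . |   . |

55

Using column 1: 100 + 103 + 46 + 64 + ? → (5,1) = 395 − 313 = 82.
Column 2: 52 + 70 + 73 + 91 + ? = 395, so (1,2) = 109.
Main diagonal needs 395; the known cells sum to 337, so (5,5) = 58.
Using row 1: 100 + 109 + 43 + 67 + ? → (1,5) = 395 − 319 = 76.
Row 5 needs 395; the known cells sum to 346, so (5,4) = 49.
Anti-diagonal must total 395; the given cells sum to 310, so (2,4) = 85.
Row 2 must total 395; the given cells sum to 334, so (2,3) = 61.
Column 3 must total 395; the given cells sum to 298, so (4,3) = 97.
Column 4 needs 395; the known cells sum to 307, so (3,4) = 88.
The remaining cell in row 3 is (3,5) = 395 − 283 = 112.
The remaining cell in row 4 is (4,5) = 395 − 340 = 55.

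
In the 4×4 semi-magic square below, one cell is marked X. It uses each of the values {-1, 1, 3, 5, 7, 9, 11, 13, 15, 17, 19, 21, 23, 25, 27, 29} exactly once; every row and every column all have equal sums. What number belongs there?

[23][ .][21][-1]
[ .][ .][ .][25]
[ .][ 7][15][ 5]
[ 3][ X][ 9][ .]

The 16 entries sum to 224, so each line sums to 224/4 = 56.
The remaining cell in row 1 is (1,2) = 56 − 43 = 13.
Row 3 must total 56; the given cells sum to 27, so (3,1) = 29.
Column 1 needs 56; the known cells sum to 55, so (2,1) = 1.
Column 3: 21 + 15 + 9 + ? = 56, so (2,3) = 11.
Using column 4: -1 + 25 + 5 + ? → (4,4) = 56 − 29 = 27.
Using row 2: 1 + 11 + 25 + ? → (2,2) = 56 − 37 = 19.
Row 4 needs 56; the known cells sum to 39, so (4,2) = 17.

17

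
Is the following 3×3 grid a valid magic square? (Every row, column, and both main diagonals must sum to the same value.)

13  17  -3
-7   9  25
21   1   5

Yes

Row 1: 13 + 17 + (-3) = 27.
Row 2: -7 + 9 + 25 = 27.
Row 3: 21 + 1 + 5 = 27.
Column 1: 13 + (-7) + 21 = 27.
Column 2: 17 + 9 + 1 = 27.
Column 3: -3 + 25 + 5 = 27.
Main diagonal: 13 + 9 + 5 = 27.
Anti-diagonal: -3 + 9 + 21 = 27.
All lines sum to 27.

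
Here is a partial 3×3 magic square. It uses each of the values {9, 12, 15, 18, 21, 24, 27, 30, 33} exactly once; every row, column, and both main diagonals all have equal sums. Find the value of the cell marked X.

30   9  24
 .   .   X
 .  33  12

27

The 9 entries sum to 189, so each line sums to 189/3 = 63.
The remaining cell in row 3 is (3,1) = 63 − 45 = 18.
Using column 1: 30 + 18 + ? → (2,1) = 63 − 48 = 15.
Column 2 must total 63; the given cells sum to 42, so (2,2) = 21.
Column 3 needs 63; the known cells sum to 36, so (2,3) = 27.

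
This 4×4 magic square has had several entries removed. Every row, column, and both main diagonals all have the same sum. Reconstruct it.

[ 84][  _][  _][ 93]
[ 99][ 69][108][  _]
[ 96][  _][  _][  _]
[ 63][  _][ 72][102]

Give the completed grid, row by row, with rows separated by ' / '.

84 90 75 93 / 99 69 108 66 / 96 78 87 81 / 63 105 72 102

Column 1 is already complete: 84 + 99 + 96 + 63 = 342, so that is the magic constant.
Using row 2: 99 + 69 + 108 + ? → (2,4) = 342 − 276 = 66.
From row 4, 342 − (63 + 72 + 102) gives (4,2) = 105.
The remaining cell in column 4 is (3,4) = 342 − 261 = 81.
Main diagonal must total 342; the given cells sum to 255, so (3,3) = 87.
The remaining cell in anti-diagonal is (3,2) = 342 − 264 = 78.
Column 2 needs 342; the known cells sum to 252, so (1,2) = 90.
Column 3 must total 342; the given cells sum to 267, so (1,3) = 75.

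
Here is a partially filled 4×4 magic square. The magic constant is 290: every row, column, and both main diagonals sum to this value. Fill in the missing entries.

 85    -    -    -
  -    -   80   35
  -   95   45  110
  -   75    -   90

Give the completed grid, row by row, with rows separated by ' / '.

85 50 100 55 / 105 70 80 35 / 40 95 45 110 / 60 75 65 90

Row 3: 95 + 45 + 110 + ? = 290, so (3,1) = 40.
The remaining cell in column 4 is (1,4) = 290 − 235 = 55.
Main diagonal must total 290; the given cells sum to 220, so (2,2) = 70.
Anti-diagonal must total 290; the given cells sum to 230, so (4,1) = 60.
Row 2 must total 290; the given cells sum to 185, so (2,1) = 105.
Row 4 must total 290; the given cells sum to 225, so (4,3) = 65.
From column 2, 290 − (70 + 95 + 75) gives (1,2) = 50.
Column 3 must total 290; the given cells sum to 190, so (1,3) = 100.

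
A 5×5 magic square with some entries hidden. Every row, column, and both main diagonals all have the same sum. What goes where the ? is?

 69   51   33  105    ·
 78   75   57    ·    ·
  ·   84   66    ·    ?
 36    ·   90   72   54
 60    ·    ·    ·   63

Main diagonal is complete and sums to 345; that is the magic constant.
From row 1, 345 − (69 + 51 + 33 + 105) gives (1,5) = 87.
Using row 4: 36 + 90 + 72 + 54 + ? → (4,2) = 345 − 252 = 93.
Using column 1: 69 + 78 + 36 + 60 + ? → (3,1) = 345 − 243 = 102.
Column 2 must total 345; the given cells sum to 303, so (5,2) = 42.
From column 3, 345 − (33 + 57 + 66 + 90) gives (5,3) = 99.
The remaining cell in anti-diagonal is (2,4) = 345 − 306 = 39.
From row 2, 345 − (78 + 75 + 57 + 39) gives (2,5) = 96.
The remaining cell in row 5 is (5,4) = 345 − 264 = 81.
The remaining cell in column 4 is (3,4) = 345 − 297 = 48.
Column 5: 87 + 96 + 54 + 63 + ? = 345, so (3,5) = 45.

45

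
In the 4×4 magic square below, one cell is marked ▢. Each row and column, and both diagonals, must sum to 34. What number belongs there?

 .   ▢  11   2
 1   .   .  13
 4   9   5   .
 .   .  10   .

7

Row 3: 4 + 9 + 5 + ? = 34, so (3,4) = 16.
From column 3, 34 − (11 + 5 + 10) gives (2,3) = 8.
Column 4: 2 + 13 + 16 + ? = 34, so (4,4) = 3.
From anti-diagonal, 34 − (2 + 8 + 9) gives (4,1) = 15.
The remaining cell in row 2 is (2,2) = 34 − 22 = 12.
The remaining cell in row 4 is (4,2) = 34 − 28 = 6.
Column 1 needs 34; the known cells sum to 20, so (1,1) = 14.
The remaining cell in column 2 is (1,2) = 34 − 27 = 7.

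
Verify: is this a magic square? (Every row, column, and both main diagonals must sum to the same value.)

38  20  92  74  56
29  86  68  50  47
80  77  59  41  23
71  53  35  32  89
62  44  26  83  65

Yes

Row 1: 38 + 20 + 92 + 74 + 56 = 280.
Row 2: 29 + 86 + 68 + 50 + 47 = 280.
Row 3: 80 + 77 + 59 + 41 + 23 = 280.
Row 4: 71 + 53 + 35 + 32 + 89 = 280.
Row 5: 62 + 44 + 26 + 83 + 65 = 280.
Column 1: 38 + 29 + 80 + 71 + 62 = 280.
Column 2: 20 + 86 + 77 + 53 + 44 = 280.
Column 3: 92 + 68 + 59 + 35 + 26 = 280.
Column 4: 74 + 50 + 41 + 32 + 83 = 280.
Column 5: 56 + 47 + 23 + 89 + 65 = 280.
Main diagonal: 38 + 86 + 59 + 32 + 65 = 280.
Anti-diagonal: 56 + 50 + 59 + 53 + 62 = 280.
All lines sum to 280.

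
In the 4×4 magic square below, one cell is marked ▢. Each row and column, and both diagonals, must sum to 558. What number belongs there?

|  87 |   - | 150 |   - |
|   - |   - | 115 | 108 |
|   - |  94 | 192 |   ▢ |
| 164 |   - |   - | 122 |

Using column 3: 150 + 115 + 192 + ? → (4,3) = 558 − 457 = 101.
Main diagonal: 87 + 192 + 122 + ? = 558, so (2,2) = 157.
Anti-diagonal needs 558; the known cells sum to 373, so (1,4) = 185.
Using row 1: 87 + 150 + 185 + ? → (1,2) = 558 − 422 = 136.
From row 2, 558 − (157 + 115 + 108) gives (2,1) = 178.
Row 4 needs 558; the known cells sum to 387, so (4,2) = 171.
Column 1 must total 558; the given cells sum to 429, so (3,1) = 129.
From column 4, 558 − (185 + 108 + 122) gives (3,4) = 143.

143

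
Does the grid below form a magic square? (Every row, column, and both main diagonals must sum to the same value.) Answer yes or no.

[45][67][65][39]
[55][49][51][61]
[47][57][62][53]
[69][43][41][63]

Row 1: 45 + 67 + 65 + 39 = 216.
Row 2: 55 + 49 + 51 + 61 = 216.
Row 3: 47 + 57 + 62 + 53 = 219.
Row 4: 69 + 43 + 41 + 63 = 216.
Column 1: 45 + 55 + 47 + 69 = 216.
Column 2: 67 + 49 + 57 + 43 = 216.
Column 3: 65 + 51 + 62 + 41 = 219.
Column 4: 39 + 61 + 53 + 63 = 216.
Main diagonal: 45 + 49 + 62 + 63 = 219.
Anti-diagonal: 39 + 51 + 57 + 69 = 216.

No — column 3 sums to 219 but anti-diagonal sums to 216.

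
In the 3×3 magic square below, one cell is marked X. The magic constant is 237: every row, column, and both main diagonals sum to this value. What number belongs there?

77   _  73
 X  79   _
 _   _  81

75

Row 1 needs 237; the known cells sum to 150, so (1,2) = 87.
The remaining cell in column 2 is (3,2) = 237 − 166 = 71.
The remaining cell in column 3 is (2,3) = 237 − 154 = 83.
Anti-diagonal: 73 + 79 + ? = 237, so (3,1) = 85.
The remaining cell in row 2 is (2,1) = 237 − 162 = 75.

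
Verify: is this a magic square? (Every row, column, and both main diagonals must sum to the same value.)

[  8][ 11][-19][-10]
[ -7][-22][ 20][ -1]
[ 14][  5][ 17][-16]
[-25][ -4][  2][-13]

No — row 1 sums to -10 but column 3 sums to 20.

Row 1: 8 + 11 + (-19) + (-10) = -10.
Row 2: -7 + (-22) + 20 + (-1) = -10.
Row 3: 14 + 5 + 17 + (-16) = 20.
Row 4: -25 + (-4) + 2 + (-13) = -40.
Column 1: 8 + (-7) + 14 + (-25) = -10.
Column 2: 11 + (-22) + 5 + (-4) = -10.
Column 3: -19 + 20 + 17 + 2 = 20.
Column 4: -10 + (-1) + (-16) + (-13) = -40.
Main diagonal: 8 + (-22) + 17 + (-13) = -10.
Anti-diagonal: -10 + 20 + 5 + (-25) = -10.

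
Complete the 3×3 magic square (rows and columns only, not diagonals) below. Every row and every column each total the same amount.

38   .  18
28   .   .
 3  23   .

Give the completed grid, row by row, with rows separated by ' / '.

Column 1 is already complete: 38 + 28 + 3 = 69, so that is the magic constant.
Row 1: 38 + 18 + ? = 69, so (1,2) = 13.
Row 3 must total 69; the given cells sum to 26, so (3,3) = 43.
Column 2: 13 + 23 + ? = 69, so (2,2) = 33.
Column 3 must total 69; the given cells sum to 61, so (2,3) = 8.

38 13 18 / 28 33 8 / 3 23 43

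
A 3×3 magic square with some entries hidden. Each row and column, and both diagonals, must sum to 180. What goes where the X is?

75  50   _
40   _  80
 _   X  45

70

Row 1: 75 + 50 + ? = 180, so (1,3) = 55.
Row 2: 40 + 80 + ? = 180, so (2,2) = 60.
Using column 1: 75 + 40 + ? → (3,1) = 180 − 115 = 65.
Column 2 needs 180; the known cells sum to 110, so (3,2) = 70.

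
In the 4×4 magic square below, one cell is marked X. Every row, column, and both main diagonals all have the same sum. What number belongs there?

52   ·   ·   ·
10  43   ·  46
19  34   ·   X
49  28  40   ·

Column 1 is complete and sums to 130; that is the magic constant.
The remaining cell in row 2 is (2,3) = 130 − 99 = 31.
Row 4 must total 130; the given cells sum to 117, so (4,4) = 13.
Using column 2: 43 + 34 + 28 + ? → (1,2) = 130 − 105 = 25.
The remaining cell in main diagonal is (3,3) = 130 − 108 = 22.
The remaining cell in anti-diagonal is (1,4) = 130 − 114 = 16.
Row 1 must total 130; the given cells sum to 93, so (1,3) = 37.
From row 3, 130 − (19 + 34 + 22) gives (3,4) = 55.

55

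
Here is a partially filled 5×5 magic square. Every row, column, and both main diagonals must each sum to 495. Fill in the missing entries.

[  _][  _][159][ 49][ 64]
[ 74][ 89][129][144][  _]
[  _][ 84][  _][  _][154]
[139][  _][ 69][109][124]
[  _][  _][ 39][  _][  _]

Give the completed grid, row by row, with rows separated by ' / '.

104 119 159 49 64 / 74 89 129 144 59 / 44 84 99 114 154 / 139 54 69 109 124 / 134 149 39 79 94

From row 2, 495 − (74 + 89 + 129 + 144) gives (2,5) = 59.
From row 4, 495 − (139 + 69 + 109 + 124) gives (4,2) = 54.
Column 3 needs 495; the known cells sum to 396, so (3,3) = 99.
Column 5 needs 495; the known cells sum to 401, so (5,5) = 94.
From main diagonal, 495 − (89 + 99 + 109 + 94) gives (1,1) = 104.
The remaining cell in anti-diagonal is (5,1) = 495 − 361 = 134.
Row 1: 104 + 159 + 49 + 64 + ? = 495, so (1,2) = 119.
Column 1 must total 495; the given cells sum to 451, so (3,1) = 44.
From column 2, 495 − (119 + 89 + 84 + 54) gives (5,2) = 149.
From row 3, 495 − (44 + 84 + 99 + 154) gives (3,4) = 114.
The remaining cell in row 5 is (5,4) = 495 − 416 = 79.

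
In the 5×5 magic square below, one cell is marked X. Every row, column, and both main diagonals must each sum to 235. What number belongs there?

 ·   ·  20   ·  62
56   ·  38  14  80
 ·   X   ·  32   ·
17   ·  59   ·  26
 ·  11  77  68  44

Row 2: 56 + 38 + 14 + 80 + ? = 235, so (2,2) = 47.
Row 5: 11 + 77 + 68 + 44 + ? = 235, so (5,1) = 35.
Using column 3: 20 + 38 + 59 + 77 + ? → (3,3) = 235 − 194 = 41.
Column 5: 62 + 80 + 26 + 44 + ? = 235, so (3,5) = 23.
Anti-diagonal must total 235; the given cells sum to 152, so (4,2) = 83.
The remaining cell in row 4 is (4,4) = 235 − 185 = 50.
Using column 4: 14 + 32 + 50 + 68 + ? → (1,4) = 235 − 164 = 71.
Main diagonal needs 235; the known cells sum to 182, so (1,1) = 53.
Using row 1: 53 + 20 + 71 + 62 + ? → (1,2) = 235 − 206 = 29.
Using column 1: 53 + 56 + 17 + 35 + ? → (3,1) = 235 − 161 = 74.
Column 2: 29 + 47 + 83 + 11 + ? = 235, so (3,2) = 65.

65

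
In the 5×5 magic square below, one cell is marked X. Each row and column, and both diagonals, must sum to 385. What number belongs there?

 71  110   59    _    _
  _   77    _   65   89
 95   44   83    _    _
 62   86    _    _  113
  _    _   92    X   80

From column 2, 385 − (110 + 77 + 44 + 86) gives (5,2) = 68.
From main diagonal, 385 − (71 + 77 + 83 + 80) gives (4,4) = 74.
The remaining cell in row 4 is (4,3) = 385 − 335 = 50.
Column 3 needs 385; the known cells sum to 284, so (2,3) = 101.
Row 2: 77 + 101 + 65 + 89 + ? = 385, so (2,1) = 53.
Using column 1: 71 + 53 + 95 + 62 + ? → (5,1) = 385 − 281 = 104.
From anti-diagonal, 385 − (65 + 83 + 86 + 104) gives (1,5) = 47.
Using row 1: 71 + 110 + 59 + 47 + ? → (1,4) = 385 − 287 = 98.
From row 5, 385 − (104 + 68 + 92 + 80) gives (5,4) = 41.

41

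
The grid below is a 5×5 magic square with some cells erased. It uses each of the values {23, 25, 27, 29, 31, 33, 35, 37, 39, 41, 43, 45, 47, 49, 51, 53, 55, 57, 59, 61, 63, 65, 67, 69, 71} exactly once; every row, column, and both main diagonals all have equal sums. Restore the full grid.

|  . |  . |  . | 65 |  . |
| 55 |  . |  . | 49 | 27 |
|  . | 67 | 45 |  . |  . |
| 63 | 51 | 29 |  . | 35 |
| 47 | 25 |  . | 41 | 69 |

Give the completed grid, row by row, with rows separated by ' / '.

31 59 37 65 43 / 55 33 71 49 27 / 39 67 45 23 61 / 63 51 29 57 35 / 47 25 53 41 69

The 25 entries sum to 1175, so each line sums to 1175/5 = 235.
Row 4 must total 235; the given cells sum to 178, so (4,4) = 57.
Using row 5: 47 + 25 + 41 + 69 + ? → (5,3) = 235 − 182 = 53.
Column 4 needs 235; the known cells sum to 212, so (3,4) = 23.
Anti-diagonal needs 235; the known cells sum to 192, so (1,5) = 43.
Column 5 needs 235; the known cells sum to 174, so (3,5) = 61.
Row 3: 67 + 45 + 23 + 61 + ? = 235, so (3,1) = 39.
Using column 1: 55 + 39 + 63 + 47 + ? → (1,1) = 235 − 204 = 31.
From main diagonal, 235 − (31 + 45 + 57 + 69) gives (2,2) = 33.
Row 2: 55 + 33 + 49 + 27 + ? = 235, so (2,3) = 71.
Column 2 must total 235; the given cells sum to 176, so (1,2) = 59.
Column 3: 71 + 45 + 29 + 53 + ? = 235, so (1,3) = 37.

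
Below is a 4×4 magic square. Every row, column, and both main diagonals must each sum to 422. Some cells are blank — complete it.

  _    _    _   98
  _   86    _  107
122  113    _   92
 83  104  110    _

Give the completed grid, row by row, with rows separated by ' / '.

116 119 89 98 / 101 86 128 107 / 122 113 95 92 / 83 104 110 125

Using row 3: 122 + 113 + 92 + ? → (3,3) = 422 − 327 = 95.
From row 4, 422 − (83 + 104 + 110) gives (4,4) = 125.
From column 2, 422 − (86 + 113 + 104) gives (1,2) = 119.
Main diagonal: 86 + 95 + 125 + ? = 422, so (1,1) = 116.
Anti-diagonal needs 422; the known cells sum to 294, so (2,3) = 128.
Row 1 must total 422; the given cells sum to 333, so (1,3) = 89.
Row 2 must total 422; the given cells sum to 321, so (2,1) = 101.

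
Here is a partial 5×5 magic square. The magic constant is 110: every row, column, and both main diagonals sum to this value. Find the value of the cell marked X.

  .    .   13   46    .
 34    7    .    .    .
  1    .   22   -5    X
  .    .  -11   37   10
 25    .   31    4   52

Using row 5: 25 + 31 + 4 + 52 + ? → (5,2) = 110 − 112 = -2.
Column 3 must total 110; the given cells sum to 55, so (2,3) = 55.
Column 4: 46 + (-5) + 37 + 4 + ? = 110, so (2,4) = 28.
Main diagonal needs 110; the known cells sum to 118, so (1,1) = -8.
From row 2, 110 − (34 + 7 + 55 + 28) gives (2,5) = -14.
Column 1: -8 + 34 + 1 + 25 + ? = 110, so (4,1) = 58.
The remaining cell in row 4 is (4,2) = 110 − 94 = 16.
Using anti-diagonal: 28 + 22 + 16 + 25 + ? → (1,5) = 110 − 91 = 19.
The remaining cell in row 1 is (1,2) = 110 − 70 = 40.
Column 2 needs 110; the known cells sum to 61, so (3,2) = 49.
Column 5: 19 + (-14) + 10 + 52 + ? = 110, so (3,5) = 43.

43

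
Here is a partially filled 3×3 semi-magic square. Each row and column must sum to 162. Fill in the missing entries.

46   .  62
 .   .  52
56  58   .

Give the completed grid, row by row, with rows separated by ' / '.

46 54 62 / 60 50 52 / 56 58 48

The remaining cell in row 1 is (1,2) = 162 − 108 = 54.
Row 3 must total 162; the given cells sum to 114, so (3,3) = 48.
Column 1 needs 162; the known cells sum to 102, so (2,1) = 60.
From column 2, 162 − (54 + 58) gives (2,2) = 50.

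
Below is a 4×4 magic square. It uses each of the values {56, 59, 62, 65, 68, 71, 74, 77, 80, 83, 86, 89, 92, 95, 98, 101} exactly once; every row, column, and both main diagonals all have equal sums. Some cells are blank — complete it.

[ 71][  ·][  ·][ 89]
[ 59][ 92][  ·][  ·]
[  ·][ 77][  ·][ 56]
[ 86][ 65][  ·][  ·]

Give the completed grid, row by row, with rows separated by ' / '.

71 80 74 89 / 59 92 62 101 / 98 77 83 56 / 86 65 95 68

The 16 entries sum to 1256, so each line sums to 1256/4 = 314.
The remaining cell in column 1 is (3,1) = 314 − 216 = 98.
Column 2 needs 314; the known cells sum to 234, so (1,2) = 80.
Anti-diagonal must total 314; the given cells sum to 252, so (2,3) = 62.
Using row 1: 71 + 80 + 89 + ? → (1,3) = 314 − 240 = 74.
Using row 2: 59 + 92 + 62 + ? → (2,4) = 314 − 213 = 101.
The remaining cell in row 3 is (3,3) = 314 − 231 = 83.
Using column 3: 74 + 62 + 83 + ? → (4,3) = 314 − 219 = 95.
Using column 4: 89 + 101 + 56 + ? → (4,4) = 314 − 246 = 68.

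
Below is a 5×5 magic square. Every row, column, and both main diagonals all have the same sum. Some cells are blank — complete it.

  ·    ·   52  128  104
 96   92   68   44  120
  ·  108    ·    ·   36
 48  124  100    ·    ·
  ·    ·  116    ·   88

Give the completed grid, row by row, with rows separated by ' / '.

80 56 52 128 104 / 96 92 68 44 120 / 132 108 84 60 36 / 48 124 100 76 72 / 64 40 116 112 88

Row 2 is already complete: 96 + 92 + 68 + 44 + 120 = 420, so that is the magic constant.
Column 3 needs 420; the known cells sum to 336, so (3,3) = 84.
The remaining cell in column 5 is (4,5) = 420 − 348 = 72.
The remaining cell in anti-diagonal is (5,1) = 420 − 356 = 64.
Row 4: 48 + 124 + 100 + 72 + ? = 420, so (4,4) = 76.
Using main diagonal: 92 + 84 + 76 + 88 + ? → (1,1) = 420 − 340 = 80.
The remaining cell in row 1 is (1,2) = 420 − 364 = 56.
Column 1 must total 420; the given cells sum to 288, so (3,1) = 132.
From column 2, 420 − (56 + 92 + 108 + 124) gives (5,2) = 40.
Using row 3: 132 + 108 + 84 + 36 + ? → (3,4) = 420 − 360 = 60.
Row 5 must total 420; the given cells sum to 308, so (5,4) = 112.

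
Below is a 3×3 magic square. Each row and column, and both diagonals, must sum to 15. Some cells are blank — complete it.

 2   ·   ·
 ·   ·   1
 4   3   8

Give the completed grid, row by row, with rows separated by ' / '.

2 7 6 / 9 5 1 / 4 3 8

The remaining cell in column 1 is (2,1) = 15 − 6 = 9.
Using column 3: 1 + 8 + ? → (1,3) = 15 − 9 = 6.
Main diagonal needs 15; the known cells sum to 10, so (2,2) = 5.
From row 1, 15 − (2 + 6) gives (1,2) = 7.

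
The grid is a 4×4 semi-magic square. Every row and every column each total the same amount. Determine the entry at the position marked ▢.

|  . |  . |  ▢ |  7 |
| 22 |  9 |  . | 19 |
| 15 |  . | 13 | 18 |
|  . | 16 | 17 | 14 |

Column 4 is complete and sums to 58; that is the magic constant.
Using row 2: 22 + 9 + 19 + ? → (2,3) = 58 − 50 = 8.
From row 3, 58 − (15 + 13 + 18) gives (3,2) = 12.
The remaining cell in row 4 is (4,1) = 58 − 47 = 11.
Column 1: 22 + 15 + 11 + ? = 58, so (1,1) = 10.
Column 2 must total 58; the given cells sum to 37, so (1,2) = 21.
Column 3: 8 + 13 + 17 + ? = 58, so (1,3) = 20.

20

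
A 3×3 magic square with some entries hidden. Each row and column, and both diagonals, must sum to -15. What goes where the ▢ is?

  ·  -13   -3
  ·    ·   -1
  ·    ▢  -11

3

Row 1 must total -15; the given cells sum to -16, so (1,1) = 1.
From main diagonal, -15 − (1 + (-11)) gives (2,2) = -5.
Anti-diagonal must total -15; the given cells sum to -8, so (3,1) = -7.
Row 2: -5 + (-1) + ? = -15, so (2,1) = -9.
From row 3, -15 − (-7 + (-11)) gives (3,2) = 3.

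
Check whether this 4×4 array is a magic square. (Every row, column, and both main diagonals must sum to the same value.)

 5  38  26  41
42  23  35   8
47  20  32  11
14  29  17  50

Row 1: 5 + 38 + 26 + 41 = 110.
Row 2: 42 + 23 + 35 + 8 = 108.
Row 3: 47 + 20 + 32 + 11 = 110.
Row 4: 14 + 29 + 17 + 50 = 110.
Column 1: 5 + 42 + 47 + 14 = 108.
Column 2: 38 + 23 + 20 + 29 = 110.
Column 3: 26 + 35 + 32 + 17 = 110.
Column 4: 41 + 8 + 11 + 50 = 110.
Main diagonal: 5 + 23 + 32 + 50 = 110.
Anti-diagonal: 41 + 35 + 20 + 14 = 110.

No — row 4 sums to 110 but row 2 sums to 108.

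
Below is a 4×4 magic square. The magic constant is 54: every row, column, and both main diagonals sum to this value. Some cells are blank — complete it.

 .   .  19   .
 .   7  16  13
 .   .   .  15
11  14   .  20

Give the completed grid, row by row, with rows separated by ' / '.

From row 2, 54 − (7 + 16 + 13) gives (2,1) = 18.
Row 4 needs 54; the known cells sum to 45, so (4,3) = 9.
From column 3, 54 − (19 + 16 + 9) gives (3,3) = 10.
Using column 4: 13 + 15 + 20 + ? → (1,4) = 54 − 48 = 6.
Main diagonal: 7 + 10 + 20 + ? = 54, so (1,1) = 17.
Using anti-diagonal: 6 + 16 + 11 + ? → (3,2) = 54 − 33 = 21.
Row 1: 17 + 19 + 6 + ? = 54, so (1,2) = 12.
Row 3 needs 54; the known cells sum to 46, so (3,1) = 8.

17 12 19 6 / 18 7 16 13 / 8 21 10 15 / 11 14 9 20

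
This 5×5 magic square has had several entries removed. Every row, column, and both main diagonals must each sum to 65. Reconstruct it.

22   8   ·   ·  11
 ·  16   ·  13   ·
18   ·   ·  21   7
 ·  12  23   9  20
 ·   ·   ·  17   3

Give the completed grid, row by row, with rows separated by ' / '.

22 8 19 5 11 / 10 16 2 13 24 / 18 4 15 21 7 / 1 12 23 9 20 / 14 25 6 17 3

From row 4, 65 − (12 + 23 + 9 + 20) gives (4,1) = 1.
The remaining cell in column 4 is (1,4) = 65 − 60 = 5.
Column 5 needs 65; the known cells sum to 41, so (2,5) = 24.
From main diagonal, 65 − (22 + 16 + 9 + 3) gives (3,3) = 15.
Using anti-diagonal: 11 + 13 + 15 + 12 + ? → (5,1) = 65 − 51 = 14.
Row 1: 22 + 8 + 5 + 11 + ? = 65, so (1,3) = 19.
Row 3: 18 + 15 + 21 + 7 + ? = 65, so (3,2) = 4.
Column 1 needs 65; the known cells sum to 55, so (2,1) = 10.
Column 2: 8 + 16 + 4 + 12 + ? = 65, so (5,2) = 25.
Row 2 needs 65; the known cells sum to 63, so (2,3) = 2.
Using row 5: 14 + 25 + 17 + 3 + ? → (5,3) = 65 − 59 = 6.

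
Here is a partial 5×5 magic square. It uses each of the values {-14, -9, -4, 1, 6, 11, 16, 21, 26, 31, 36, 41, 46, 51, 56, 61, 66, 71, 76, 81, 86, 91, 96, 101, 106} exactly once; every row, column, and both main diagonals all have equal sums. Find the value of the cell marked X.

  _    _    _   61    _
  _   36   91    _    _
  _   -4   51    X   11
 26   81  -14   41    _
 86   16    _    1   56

106

The 25 entries sum to 1150, so each line sums to 1150/5 = 230.
Row 4 must total 230; the given cells sum to 134, so (4,5) = 96.
The remaining cell in row 5 is (5,3) = 230 − 159 = 71.
The remaining cell in column 2 is (1,2) = 230 − 129 = 101.
Using column 3: 91 + 51 + (-14) + 71 + ? → (1,3) = 230 − 199 = 31.
Main diagonal: 36 + 51 + 41 + 56 + ? = 230, so (1,1) = 46.
From row 1, 230 − (46 + 101 + 31 + 61) gives (1,5) = -9.
Column 5 must total 230; the given cells sum to 154, so (2,5) = 76.
The remaining cell in anti-diagonal is (2,4) = 230 − 209 = 21.
Row 2: 36 + 91 + 21 + 76 + ? = 230, so (2,1) = 6.
Column 1: 46 + 6 + 26 + 86 + ? = 230, so (3,1) = 66.
Column 4 must total 230; the given cells sum to 124, so (3,4) = 106.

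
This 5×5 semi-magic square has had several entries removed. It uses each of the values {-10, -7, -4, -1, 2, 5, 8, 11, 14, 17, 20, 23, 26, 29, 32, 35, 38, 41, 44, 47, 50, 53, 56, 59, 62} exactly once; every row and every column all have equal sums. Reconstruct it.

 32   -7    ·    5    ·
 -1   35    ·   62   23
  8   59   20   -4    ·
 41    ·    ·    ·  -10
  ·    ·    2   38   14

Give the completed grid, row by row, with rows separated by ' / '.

The 25 entries sum to 650, so each line sums to 650/5 = 130.
Row 2 must total 130; the given cells sum to 119, so (2,3) = 11.
Using row 3: 8 + 59 + 20 + (-4) + ? → (3,5) = 130 − 83 = 47.
Column 1 must total 130; the given cells sum to 80, so (5,1) = 50.
From column 4, 130 − (5 + 62 + (-4) + 38) gives (4,4) = 29.
Using column 5: 23 + 47 + (-10) + 14 + ? → (1,5) = 130 − 74 = 56.
Row 1: 32 + (-7) + 5 + 56 + ? = 130, so (1,3) = 44.
The remaining cell in row 5 is (5,2) = 130 − 104 = 26.
From column 2, 130 − (-7 + 35 + 59 + 26) gives (4,2) = 17.
Using column 3: 44 + 11 + 20 + 2 + ? → (4,3) = 130 − 77 = 53.

32 -7 44 5 56 / -1 35 11 62 23 / 8 59 20 -4 47 / 41 17 53 29 -10 / 50 26 2 38 14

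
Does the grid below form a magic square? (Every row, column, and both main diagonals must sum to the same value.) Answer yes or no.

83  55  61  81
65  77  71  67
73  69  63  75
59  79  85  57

Row 1: 83 + 55 + 61 + 81 = 280.
Row 2: 65 + 77 + 71 + 67 = 280.
Row 3: 73 + 69 + 63 + 75 = 280.
Row 4: 59 + 79 + 85 + 57 = 280.
Column 1: 83 + 65 + 73 + 59 = 280.
Column 2: 55 + 77 + 69 + 79 = 280.
Column 3: 61 + 71 + 63 + 85 = 280.
Column 4: 81 + 67 + 75 + 57 = 280.
Main diagonal: 83 + 77 + 63 + 57 = 280.
Anti-diagonal: 81 + 71 + 69 + 59 = 280.
All lines sum to 280.

Yes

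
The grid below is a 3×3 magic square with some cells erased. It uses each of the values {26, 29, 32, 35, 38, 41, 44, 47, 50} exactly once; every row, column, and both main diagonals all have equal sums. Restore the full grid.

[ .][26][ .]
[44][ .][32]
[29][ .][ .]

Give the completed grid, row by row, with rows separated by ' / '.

The 9 entries sum to 342, so each line sums to 342/3 = 114.
The remaining cell in row 2 is (2,2) = 114 − 76 = 38.
Using column 1: 44 + 29 + ? → (1,1) = 114 − 73 = 41.
From column 2, 114 − (26 + 38) gives (3,2) = 50.
From main diagonal, 114 − (41 + 38) gives (3,3) = 35.
From anti-diagonal, 114 − (38 + 29) gives (1,3) = 47.

41 26 47 / 44 38 32 / 29 50 35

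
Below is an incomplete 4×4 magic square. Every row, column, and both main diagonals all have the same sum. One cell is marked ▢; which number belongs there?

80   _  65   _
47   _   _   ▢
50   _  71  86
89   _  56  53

Column 1 is complete and sums to 266; that is the magic constant.
The remaining cell in row 3 is (3,2) = 266 − 207 = 59.
From row 4, 266 − (89 + 56 + 53) gives (4,2) = 68.
Using column 3: 65 + 71 + 56 + ? → (2,3) = 266 − 192 = 74.
From main diagonal, 266 − (80 + 71 + 53) gives (2,2) = 62.
Anti-diagonal needs 266; the known cells sum to 222, so (1,4) = 44.
Row 1 must total 266; the given cells sum to 189, so (1,2) = 77.
Row 2: 47 + 62 + 74 + ? = 266, so (2,4) = 83.

83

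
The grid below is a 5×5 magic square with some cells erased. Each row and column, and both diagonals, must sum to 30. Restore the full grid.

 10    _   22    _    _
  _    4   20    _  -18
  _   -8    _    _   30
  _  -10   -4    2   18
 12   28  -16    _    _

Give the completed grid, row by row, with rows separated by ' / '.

The remaining cell in row 4 is (4,1) = 30 − 6 = 24.
Column 2: 4 + (-8) + (-10) + 28 + ? = 30, so (1,2) = 16.
Using column 3: 22 + 20 + (-4) + (-16) + ? → (3,3) = 30 − 22 = 8.
Main diagonal needs 30; the known cells sum to 24, so (5,5) = 6.
The remaining cell in row 5 is (5,4) = 30 − 30 = 0.
Column 5: -18 + 30 + 18 + 6 + ? = 30, so (1,5) = -6.
The remaining cell in anti-diagonal is (2,4) = 30 − 4 = 26.
Row 1 needs 30; the known cells sum to 42, so (1,4) = -12.
Row 2 needs 30; the known cells sum to 32, so (2,1) = -2.
Column 1 must total 30; the given cells sum to 44, so (3,1) = -14.
Column 4 must total 30; the given cells sum to 16, so (3,4) = 14.

10 16 22 -12 -6 / -2 4 20 26 -18 / -14 -8 8 14 30 / 24 -10 -4 2 18 / 12 28 -16 0 6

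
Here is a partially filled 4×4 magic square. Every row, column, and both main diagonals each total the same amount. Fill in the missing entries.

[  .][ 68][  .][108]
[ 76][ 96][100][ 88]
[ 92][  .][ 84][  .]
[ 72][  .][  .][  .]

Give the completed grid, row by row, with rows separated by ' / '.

120 68 64 108 / 76 96 100 88 / 92 80 84 104 / 72 116 112 60

Row 2 is already complete: 76 + 96 + 100 + 88 = 360, so that is the magic constant.
The remaining cell in column 1 is (1,1) = 360 − 240 = 120.
Main diagonal must total 360; the given cells sum to 300, so (4,4) = 60.
Anti-diagonal must total 360; the given cells sum to 280, so (3,2) = 80.
Row 1: 120 + 68 + 108 + ? = 360, so (1,3) = 64.
From row 3, 360 − (92 + 80 + 84) gives (3,4) = 104.
The remaining cell in column 2 is (4,2) = 360 − 244 = 116.
Using column 3: 64 + 100 + 84 + ? → (4,3) = 360 − 248 = 112.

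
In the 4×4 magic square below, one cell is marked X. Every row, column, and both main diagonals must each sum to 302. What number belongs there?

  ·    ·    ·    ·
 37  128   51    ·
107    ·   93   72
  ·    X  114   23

Row 2 needs 302; the known cells sum to 216, so (2,4) = 86.
Using row 3: 107 + 93 + 72 + ? → (3,2) = 302 − 272 = 30.
Column 3: 51 + 93 + 114 + ? = 302, so (1,3) = 44.
From column 4, 302 − (86 + 72 + 23) gives (1,4) = 121.
The remaining cell in main diagonal is (1,1) = 302 − 244 = 58.
Anti-diagonal must total 302; the given cells sum to 202, so (4,1) = 100.
Row 1: 58 + 44 + 121 + ? = 302, so (1,2) = 79.
From row 4, 302 − (100 + 114 + 23) gives (4,2) = 65.

65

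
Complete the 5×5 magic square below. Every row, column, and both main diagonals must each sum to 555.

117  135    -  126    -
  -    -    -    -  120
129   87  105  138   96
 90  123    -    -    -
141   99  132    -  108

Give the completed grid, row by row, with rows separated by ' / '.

Row 5 needs 555; the known cells sum to 480, so (5,4) = 75.
From column 1, 555 − (117 + 129 + 90 + 141) gives (2,1) = 78.
Column 2 needs 555; the known cells sum to 444, so (2,2) = 111.
The remaining cell in main diagonal is (4,4) = 555 − 441 = 114.
Column 4: 126 + 138 + 114 + 75 + ? = 555, so (2,4) = 102.
Anti-diagonal: 102 + 105 + 123 + 141 + ? = 555, so (1,5) = 84.
From row 1, 555 − (117 + 135 + 126 + 84) gives (1,3) = 93.
From row 2, 555 − (78 + 111 + 102 + 120) gives (2,3) = 144.
Column 3 needs 555; the known cells sum to 474, so (4,3) = 81.
The remaining cell in column 5 is (4,5) = 555 − 408 = 147.

117 135 93 126 84 / 78 111 144 102 120 / 129 87 105 138 96 / 90 123 81 114 147 / 141 99 132 75 108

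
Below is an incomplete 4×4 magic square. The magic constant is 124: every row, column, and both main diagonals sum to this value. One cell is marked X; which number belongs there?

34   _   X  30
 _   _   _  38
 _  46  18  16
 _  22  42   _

Using row 3: 46 + 18 + 16 + ? → (3,1) = 124 − 80 = 44.
The remaining cell in column 4 is (4,4) = 124 − 84 = 40.
Main diagonal needs 124; the known cells sum to 92, so (2,2) = 32.
From row 4, 124 − (22 + 42 + 40) gives (4,1) = 20.
The remaining cell in column 1 is (2,1) = 124 − 98 = 26.
Column 2 must total 124; the given cells sum to 100, so (1,2) = 24.
Anti-diagonal must total 124; the given cells sum to 96, so (2,3) = 28.
The remaining cell in row 1 is (1,3) = 124 − 88 = 36.

36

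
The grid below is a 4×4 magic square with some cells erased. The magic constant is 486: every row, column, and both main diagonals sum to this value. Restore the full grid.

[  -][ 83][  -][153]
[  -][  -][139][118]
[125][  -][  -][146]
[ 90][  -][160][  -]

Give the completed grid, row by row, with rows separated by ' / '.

Using column 4: 153 + 118 + 146 + ? → (4,4) = 486 − 417 = 69.
Anti-diagonal must total 486; the given cells sum to 382, so (3,2) = 104.
Row 3 needs 486; the known cells sum to 375, so (3,3) = 111.
Row 4: 90 + 160 + 69 + ? = 486, so (4,2) = 167.
Column 2 needs 486; the known cells sum to 354, so (2,2) = 132.
The remaining cell in column 3 is (1,3) = 486 − 410 = 76.
Main diagonal needs 486; the known cells sum to 312, so (1,1) = 174.
Row 2: 132 + 139 + 118 + ? = 486, so (2,1) = 97.

174 83 76 153 / 97 132 139 118 / 125 104 111 146 / 90 167 160 69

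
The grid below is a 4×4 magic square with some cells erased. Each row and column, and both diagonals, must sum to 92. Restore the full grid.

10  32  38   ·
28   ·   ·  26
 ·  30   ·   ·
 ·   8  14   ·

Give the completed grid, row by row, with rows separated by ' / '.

The remaining cell in row 1 is (1,4) = 92 − 80 = 12.
Using column 2: 32 + 30 + 8 + ? → (2,2) = 92 − 70 = 22.
Row 2 needs 92; the known cells sum to 76, so (2,3) = 16.
Column 3 needs 92; the known cells sum to 68, so (3,3) = 24.
Main diagonal needs 92; the known cells sum to 56, so (4,4) = 36.
Anti-diagonal: 12 + 16 + 30 + ? = 92, so (4,1) = 34.
Column 1 needs 92; the known cells sum to 72, so (3,1) = 20.
From column 4, 92 − (12 + 26 + 36) gives (3,4) = 18.

10 32 38 12 / 28 22 16 26 / 20 30 24 18 / 34 8 14 36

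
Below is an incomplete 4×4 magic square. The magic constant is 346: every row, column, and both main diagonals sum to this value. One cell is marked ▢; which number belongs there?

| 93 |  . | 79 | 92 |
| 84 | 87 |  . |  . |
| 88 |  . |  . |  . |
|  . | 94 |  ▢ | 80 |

Row 1: 93 + 79 + 92 + ? = 346, so (1,2) = 82.
Column 1: 93 + 84 + 88 + ? = 346, so (4,1) = 81.
Using column 2: 82 + 87 + 94 + ? → (3,2) = 346 − 263 = 83.
Main diagonal must total 346; the given cells sum to 260, so (3,3) = 86.
From anti-diagonal, 346 − (92 + 83 + 81) gives (2,3) = 90.
Row 2 needs 346; the known cells sum to 261, so (2,4) = 85.
Using row 3: 88 + 83 + 86 + ? → (3,4) = 346 − 257 = 89.
From row 4, 346 − (81 + 94 + 80) gives (4,3) = 91.

91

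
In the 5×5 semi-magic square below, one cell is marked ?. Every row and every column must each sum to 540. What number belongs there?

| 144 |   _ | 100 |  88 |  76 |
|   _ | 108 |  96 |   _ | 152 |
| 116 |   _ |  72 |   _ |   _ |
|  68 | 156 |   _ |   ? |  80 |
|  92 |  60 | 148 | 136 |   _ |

112

Row 1 must total 540; the given cells sum to 408, so (1,2) = 132.
Row 5 needs 540; the known cells sum to 436, so (5,5) = 104.
Column 1: 144 + 116 + 68 + 92 + ? = 540, so (2,1) = 120.
The remaining cell in column 2 is (3,2) = 540 − 456 = 84.
Using column 3: 100 + 96 + 72 + 148 + ? → (4,3) = 540 − 416 = 124.
Column 5 needs 540; the known cells sum to 412, so (3,5) = 128.
From row 2, 540 − (120 + 108 + 96 + 152) gives (2,4) = 64.
Row 3: 116 + 84 + 72 + 128 + ? = 540, so (3,4) = 140.
Using row 4: 68 + 156 + 124 + 80 + ? → (4,4) = 540 − 428 = 112.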